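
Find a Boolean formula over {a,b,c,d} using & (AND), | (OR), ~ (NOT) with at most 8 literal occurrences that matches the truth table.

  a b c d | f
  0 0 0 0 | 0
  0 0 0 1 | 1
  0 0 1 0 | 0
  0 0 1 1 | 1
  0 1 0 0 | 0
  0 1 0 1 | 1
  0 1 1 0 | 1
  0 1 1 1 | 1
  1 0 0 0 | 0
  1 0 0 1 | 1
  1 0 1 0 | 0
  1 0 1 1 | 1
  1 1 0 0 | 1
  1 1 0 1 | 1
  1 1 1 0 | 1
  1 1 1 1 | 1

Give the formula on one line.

  (a | c) = 0011001111111111
  ((a | c) & b) = 0000001100001111
  ~b = 1111000011110000
  (~b & d) = 0101000001010000
  (((a | c) & b) | (~b & d)) = 0101001101011111
  (d | (((a | c) & b) | (~b & d))) = 0101011101011111

(d | (((a | c) & b) | (~b & d)))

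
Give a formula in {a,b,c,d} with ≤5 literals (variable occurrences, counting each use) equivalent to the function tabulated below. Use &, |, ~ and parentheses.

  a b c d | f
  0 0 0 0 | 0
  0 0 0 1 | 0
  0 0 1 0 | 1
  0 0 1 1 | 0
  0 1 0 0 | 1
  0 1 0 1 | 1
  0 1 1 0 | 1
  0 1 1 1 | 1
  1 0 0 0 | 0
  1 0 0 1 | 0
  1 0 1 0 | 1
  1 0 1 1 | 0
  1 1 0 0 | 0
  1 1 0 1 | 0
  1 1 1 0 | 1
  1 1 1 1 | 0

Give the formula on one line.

  (c | d) = 0111011101110111
  ~d = 1010101010101010
  ((c | d) & ~d) = 0010001000100010
  ~a = 1111111100000000
  (b & ~a) = 0000111100000000
  (((c | d) & ~d) | (b & ~a)) = 0010111100100010

(((c | d) & ~d) | (b & ~a))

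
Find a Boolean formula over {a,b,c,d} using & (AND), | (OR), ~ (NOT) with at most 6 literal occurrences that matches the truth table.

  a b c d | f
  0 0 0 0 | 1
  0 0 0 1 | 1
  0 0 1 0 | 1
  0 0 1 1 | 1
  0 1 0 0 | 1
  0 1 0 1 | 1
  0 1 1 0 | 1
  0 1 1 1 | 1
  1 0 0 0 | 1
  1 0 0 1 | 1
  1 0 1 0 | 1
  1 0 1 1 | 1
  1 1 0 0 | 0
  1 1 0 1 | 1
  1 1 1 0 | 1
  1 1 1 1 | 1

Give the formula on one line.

  ~c = 1100110011001100
  ~a = 1111111100000000
  (~c & ~a) = 1100110000000000
  ~d = 1010101010101010
  ((~c & ~a) & ~d) = 1000100000000000
  ~b = 1111000011110000
  (~b | d) = 1111010111110101
  ((~b | d) | c) = 1111011111110111
  (((~c & ~a) & ~d) | ((~b | d) | c)) = 1111111111110111

(((~c & ~a) & ~d) | ((~b | d) | c))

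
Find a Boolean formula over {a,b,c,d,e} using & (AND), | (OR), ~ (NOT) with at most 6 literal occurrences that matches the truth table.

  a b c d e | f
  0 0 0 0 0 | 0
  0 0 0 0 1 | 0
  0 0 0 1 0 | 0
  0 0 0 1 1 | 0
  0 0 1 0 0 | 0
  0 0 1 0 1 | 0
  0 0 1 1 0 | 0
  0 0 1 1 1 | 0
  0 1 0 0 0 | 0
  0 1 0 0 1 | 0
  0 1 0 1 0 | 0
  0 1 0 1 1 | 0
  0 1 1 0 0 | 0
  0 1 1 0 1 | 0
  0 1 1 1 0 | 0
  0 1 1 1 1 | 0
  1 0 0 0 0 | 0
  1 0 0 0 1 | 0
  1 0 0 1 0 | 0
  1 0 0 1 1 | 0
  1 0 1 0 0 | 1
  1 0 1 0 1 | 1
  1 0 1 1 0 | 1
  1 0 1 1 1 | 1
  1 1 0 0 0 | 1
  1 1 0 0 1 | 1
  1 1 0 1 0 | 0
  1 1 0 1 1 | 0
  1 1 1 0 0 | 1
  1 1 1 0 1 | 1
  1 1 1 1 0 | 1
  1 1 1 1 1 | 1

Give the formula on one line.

  ~d = 11001100110011001100110011001100
  (c | ~d) = 11001111110011111100111111001111
  (b | c) = 00001111111111110000111111111111
  ((c | ~d) & (b | c)) = 00001111110011110000111111001111
  (a & ((c | ~d) & (b | c))) = 00000000000000000000111111001111

(a & ((c | ~d) & (b | c)))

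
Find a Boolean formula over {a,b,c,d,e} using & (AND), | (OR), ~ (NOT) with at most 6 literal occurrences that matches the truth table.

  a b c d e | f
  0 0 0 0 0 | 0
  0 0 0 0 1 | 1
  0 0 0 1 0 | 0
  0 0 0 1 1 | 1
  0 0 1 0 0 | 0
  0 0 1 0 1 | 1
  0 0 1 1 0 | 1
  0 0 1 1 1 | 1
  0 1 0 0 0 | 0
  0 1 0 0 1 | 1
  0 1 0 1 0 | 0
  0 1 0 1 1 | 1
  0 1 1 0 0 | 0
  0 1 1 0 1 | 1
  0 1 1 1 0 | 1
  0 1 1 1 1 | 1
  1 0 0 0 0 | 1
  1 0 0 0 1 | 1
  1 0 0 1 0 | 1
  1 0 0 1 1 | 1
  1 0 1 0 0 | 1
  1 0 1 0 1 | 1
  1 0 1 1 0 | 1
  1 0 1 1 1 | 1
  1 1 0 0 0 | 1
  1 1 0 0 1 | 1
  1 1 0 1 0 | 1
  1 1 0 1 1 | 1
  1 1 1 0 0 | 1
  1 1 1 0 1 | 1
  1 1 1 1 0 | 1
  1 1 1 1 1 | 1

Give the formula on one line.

((a | (d & (c | a))) | e)

  (c | a) = 00001111000011111111111111111111
  (d & (c | a)) = 00000011000000110011001100110011
  (a | (d & (c | a))) = 00000011000000111111111111111111
  ((a | (d & (c | a))) | e) = 01010111010101111111111111111111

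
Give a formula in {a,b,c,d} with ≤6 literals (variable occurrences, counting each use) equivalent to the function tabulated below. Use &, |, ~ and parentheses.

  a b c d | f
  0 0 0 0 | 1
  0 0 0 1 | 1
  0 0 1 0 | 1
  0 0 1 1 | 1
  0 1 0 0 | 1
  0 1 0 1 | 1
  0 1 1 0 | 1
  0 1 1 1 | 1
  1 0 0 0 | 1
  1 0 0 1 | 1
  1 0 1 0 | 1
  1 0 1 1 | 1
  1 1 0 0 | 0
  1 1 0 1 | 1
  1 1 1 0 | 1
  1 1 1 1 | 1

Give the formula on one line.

(d | (c | (~a | ~b)))

  ~a = 1111111100000000
  ~b = 1111000011110000
  (~a | ~b) = 1111111111110000
  (c | (~a | ~b)) = 1111111111110011
  (d | (c | (~a | ~b))) = 1111111111110111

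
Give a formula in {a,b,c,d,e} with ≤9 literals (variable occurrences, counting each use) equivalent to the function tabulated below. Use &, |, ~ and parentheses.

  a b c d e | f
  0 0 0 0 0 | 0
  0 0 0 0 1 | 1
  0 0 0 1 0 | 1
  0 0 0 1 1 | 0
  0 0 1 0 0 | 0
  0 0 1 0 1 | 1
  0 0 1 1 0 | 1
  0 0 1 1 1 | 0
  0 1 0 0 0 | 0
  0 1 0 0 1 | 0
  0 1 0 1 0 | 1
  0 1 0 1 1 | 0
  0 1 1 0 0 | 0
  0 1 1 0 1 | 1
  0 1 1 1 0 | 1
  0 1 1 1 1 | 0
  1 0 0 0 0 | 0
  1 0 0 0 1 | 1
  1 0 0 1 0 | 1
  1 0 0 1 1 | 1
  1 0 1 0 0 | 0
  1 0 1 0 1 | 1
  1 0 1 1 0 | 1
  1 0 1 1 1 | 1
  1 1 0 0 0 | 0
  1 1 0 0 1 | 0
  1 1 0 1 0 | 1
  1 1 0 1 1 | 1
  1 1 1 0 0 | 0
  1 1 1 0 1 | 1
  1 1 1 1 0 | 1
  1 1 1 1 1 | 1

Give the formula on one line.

((~e | (a | ~d)) & ((d | e) & ((d | ~b) | (d | c))))

  ~e = 10101010101010101010101010101010
  ~d = 11001100110011001100110011001100
  (a | ~d) = 11001100110011001111111111111111
  (~e | (a | ~d)) = 11101110111011101111111111111111
  (d | e) = 01110111011101110111011101110111
  ~b = 11111111000000001111111100000000
  (d | ~b) = 11111111001100111111111100110011
  (d | c) = 00111111001111110011111100111111
  ((d | ~b) | (d | c)) = 11111111001111111111111100111111
  ((d | e) & ((d | ~b) | (d | c))) = 01110111001101110111011100110111
  ((~e | (a | ~d)) & ((d | e) & ((d | ~b) | (d | c)))) = 01100110001001100111011100110111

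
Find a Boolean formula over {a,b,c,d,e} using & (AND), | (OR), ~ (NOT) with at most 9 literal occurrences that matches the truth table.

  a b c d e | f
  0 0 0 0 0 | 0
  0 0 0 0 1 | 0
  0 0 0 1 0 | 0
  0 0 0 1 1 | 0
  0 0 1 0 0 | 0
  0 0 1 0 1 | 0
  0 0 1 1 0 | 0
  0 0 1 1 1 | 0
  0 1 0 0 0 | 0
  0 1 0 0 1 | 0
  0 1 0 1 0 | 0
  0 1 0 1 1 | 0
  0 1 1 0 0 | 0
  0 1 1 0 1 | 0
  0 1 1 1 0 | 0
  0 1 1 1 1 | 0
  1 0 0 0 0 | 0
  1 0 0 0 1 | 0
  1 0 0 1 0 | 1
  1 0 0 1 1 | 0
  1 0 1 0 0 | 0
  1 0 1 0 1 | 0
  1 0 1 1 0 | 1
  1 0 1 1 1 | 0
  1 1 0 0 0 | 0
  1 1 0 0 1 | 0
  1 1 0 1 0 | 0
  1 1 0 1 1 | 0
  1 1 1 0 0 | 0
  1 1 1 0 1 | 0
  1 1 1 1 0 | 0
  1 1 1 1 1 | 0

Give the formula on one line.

  ~b = 11111111000000001111111100000000
  ~e = 10101010101010101010101010101010
  (~e & a) = 00000000000000001010101010101010
  (~b & (~e & a)) = 00000000000000001010101000000000
  (~e & b) = 00000000101010100000000010101010
  (d & c) = 00000011000000110000001100000011
  (a & (d & c)) = 00000000000000000000001100000011
  ((~e & b) | (a & (d & c))) = 00000000101010100000001110101011
  (d | ((~e & b) | (a & (d & c)))) = 00110011101110110011001110111011
  ((~b & (~e & a)) & (d | ((~e & b) | (a & (d & c))))) = 00000000000000000010001000000000

((~b & (~e & a)) & (d | ((~e & b) | (a & (d & c)))))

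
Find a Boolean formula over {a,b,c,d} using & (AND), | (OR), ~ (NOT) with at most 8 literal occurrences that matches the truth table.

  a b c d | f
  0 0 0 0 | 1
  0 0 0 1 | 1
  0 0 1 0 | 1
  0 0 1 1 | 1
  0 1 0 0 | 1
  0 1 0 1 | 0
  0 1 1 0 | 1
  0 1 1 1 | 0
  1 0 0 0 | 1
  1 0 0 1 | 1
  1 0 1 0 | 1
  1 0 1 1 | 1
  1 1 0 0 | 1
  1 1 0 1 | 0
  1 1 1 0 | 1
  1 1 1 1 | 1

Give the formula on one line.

((~b | ~d) | (c & ((d & a) & (a & b))))

  ~b = 1111000011110000
  ~d = 1010101010101010
  (~b | ~d) = 1111101011111010
  (d & a) = 0000000001010101
  (a & b) = 0000000000001111
  ((d & a) & (a & b)) = 0000000000000101
  (c & ((d & a) & (a & b))) = 0000000000000001
  ((~b | ~d) | (c & ((d & a) & (a & b)))) = 1111101011111011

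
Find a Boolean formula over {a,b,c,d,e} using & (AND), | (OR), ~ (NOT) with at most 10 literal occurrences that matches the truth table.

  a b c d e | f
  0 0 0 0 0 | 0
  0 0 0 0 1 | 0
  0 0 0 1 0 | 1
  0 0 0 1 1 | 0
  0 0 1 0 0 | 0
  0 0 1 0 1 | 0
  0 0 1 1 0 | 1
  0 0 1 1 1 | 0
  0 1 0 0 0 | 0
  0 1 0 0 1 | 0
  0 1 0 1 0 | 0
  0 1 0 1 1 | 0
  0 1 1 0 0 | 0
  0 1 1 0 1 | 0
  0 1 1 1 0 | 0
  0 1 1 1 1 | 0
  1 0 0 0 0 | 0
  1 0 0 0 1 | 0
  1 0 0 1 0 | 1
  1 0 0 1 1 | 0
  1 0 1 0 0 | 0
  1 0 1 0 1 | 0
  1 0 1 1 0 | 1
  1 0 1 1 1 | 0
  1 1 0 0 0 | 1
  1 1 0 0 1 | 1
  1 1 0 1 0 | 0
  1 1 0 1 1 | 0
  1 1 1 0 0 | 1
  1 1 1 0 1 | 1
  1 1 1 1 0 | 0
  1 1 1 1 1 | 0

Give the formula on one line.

  ~d = 11001100110011001100110011001100
  (a & ~d) = 00000000000000001100110011001100
  ~e = 10101010101010101010101010101010
  ~b = 11111111000000001111111100000000
  (~e & ~b) = 10101010000000001010101000000000
  ((a & ~d) | (~e & ~b)) = 10101010000000001110111011001100
  ~c = 11110000111100001111000011110000
  (~d | ~c) = 11111100111111001111110011111100
  (~b | (~d | ~c)) = 11111111111111001111111111111100
  ((~b | (~d | ~c)) & b) = 00000000111111000000000011111100
  (((~b | (~d | ~c)) & b) | d) = 00110011111111110011001111111111
  (((a & ~d) | (~e & ~b)) & (((~b | (~d | ~c)) & b) | d)) = 00100010000000000010001011001100

(((a & ~d) | (~e & ~b)) & (((~b | (~d | ~c)) & b) | d))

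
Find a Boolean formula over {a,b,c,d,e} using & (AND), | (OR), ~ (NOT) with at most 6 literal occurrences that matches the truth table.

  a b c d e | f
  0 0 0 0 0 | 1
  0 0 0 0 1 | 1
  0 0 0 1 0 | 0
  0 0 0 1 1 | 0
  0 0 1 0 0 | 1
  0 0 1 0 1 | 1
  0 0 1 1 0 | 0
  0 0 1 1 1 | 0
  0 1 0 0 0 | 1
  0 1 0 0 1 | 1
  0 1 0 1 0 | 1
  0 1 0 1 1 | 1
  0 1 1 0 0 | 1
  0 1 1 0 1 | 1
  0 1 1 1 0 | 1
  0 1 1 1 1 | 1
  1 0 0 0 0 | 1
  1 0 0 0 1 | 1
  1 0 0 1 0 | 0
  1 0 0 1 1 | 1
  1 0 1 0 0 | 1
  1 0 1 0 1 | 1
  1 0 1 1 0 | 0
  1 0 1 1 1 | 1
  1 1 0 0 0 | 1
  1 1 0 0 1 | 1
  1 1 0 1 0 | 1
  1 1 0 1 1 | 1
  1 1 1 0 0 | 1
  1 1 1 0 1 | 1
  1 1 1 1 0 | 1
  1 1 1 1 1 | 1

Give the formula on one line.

((a & e) | (b | ~d))

  (a & e) = 00000000000000000101010101010101
  ~d = 11001100110011001100110011001100
  (b | ~d) = 11001100111111111100110011111111
  ((a & e) | (b | ~d)) = 11001100111111111101110111111111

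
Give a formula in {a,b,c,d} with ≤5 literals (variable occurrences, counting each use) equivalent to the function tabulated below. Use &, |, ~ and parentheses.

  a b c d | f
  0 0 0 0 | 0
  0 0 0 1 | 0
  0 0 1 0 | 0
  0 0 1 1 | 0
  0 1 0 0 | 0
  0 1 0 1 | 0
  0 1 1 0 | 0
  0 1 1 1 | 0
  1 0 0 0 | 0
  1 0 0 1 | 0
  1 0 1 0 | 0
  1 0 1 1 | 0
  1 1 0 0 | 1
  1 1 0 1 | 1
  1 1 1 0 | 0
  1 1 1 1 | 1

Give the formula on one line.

((d | ~c) & ((~a | b) & a))

  ~c = 1100110011001100
  (d | ~c) = 1101110111011101
  ~a = 1111111100000000
  (~a | b) = 1111111100001111
  ((~a | b) & a) = 0000000000001111
  ((d | ~c) & ((~a | b) & a)) = 0000000000001101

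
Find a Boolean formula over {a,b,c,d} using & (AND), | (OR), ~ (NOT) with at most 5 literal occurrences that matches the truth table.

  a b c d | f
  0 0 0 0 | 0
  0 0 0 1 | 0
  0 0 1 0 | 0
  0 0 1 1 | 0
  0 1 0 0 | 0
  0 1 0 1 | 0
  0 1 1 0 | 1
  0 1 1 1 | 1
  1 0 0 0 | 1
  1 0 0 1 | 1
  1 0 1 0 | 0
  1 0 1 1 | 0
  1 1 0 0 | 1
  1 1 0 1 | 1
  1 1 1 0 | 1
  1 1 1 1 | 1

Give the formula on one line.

  (a | c) = 0011001111111111
  ~c = 1100110011001100
  (b | ~c) = 1100111111001111
  ((a | c) & (b | ~c)) = 0000001111001111

((a | c) & (b | ~c))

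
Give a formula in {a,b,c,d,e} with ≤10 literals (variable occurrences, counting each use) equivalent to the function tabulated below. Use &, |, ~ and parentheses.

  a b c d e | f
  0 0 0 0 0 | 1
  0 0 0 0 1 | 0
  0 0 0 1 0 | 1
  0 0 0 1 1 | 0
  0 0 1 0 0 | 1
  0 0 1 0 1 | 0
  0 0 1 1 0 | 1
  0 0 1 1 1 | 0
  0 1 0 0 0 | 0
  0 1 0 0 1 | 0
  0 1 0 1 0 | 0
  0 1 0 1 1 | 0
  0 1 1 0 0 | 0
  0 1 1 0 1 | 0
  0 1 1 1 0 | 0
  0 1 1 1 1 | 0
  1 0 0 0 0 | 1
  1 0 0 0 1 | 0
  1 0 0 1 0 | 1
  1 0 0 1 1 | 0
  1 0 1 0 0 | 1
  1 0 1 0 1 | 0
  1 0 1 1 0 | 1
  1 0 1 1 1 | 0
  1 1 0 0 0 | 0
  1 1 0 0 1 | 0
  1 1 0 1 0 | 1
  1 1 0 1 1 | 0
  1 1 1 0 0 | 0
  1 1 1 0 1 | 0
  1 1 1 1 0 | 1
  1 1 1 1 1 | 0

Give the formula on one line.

  ~e = 10101010101010101010101010101010
  (~e & a) = 00000000000000001010101010101010
  ((~e & a) & d) = 00000000000000000010001000100010
  ~d = 11001100110011001100110011001100
  (~d & e) = 01000100010001000100010001000100
  ~b = 11111111000000001111111100000000
  ((~d & e) | ~b) = 11111111010001001111111101000100
  (~e & ((~d & e) | ~b)) = 10101010000000001010101000000000
  (((~e & a) & d) | (~e & ((~d & e) | ~b))) = 10101010000000001010101000100010

(((~e & a) & d) | (~e & ((~d & e) | ~b)))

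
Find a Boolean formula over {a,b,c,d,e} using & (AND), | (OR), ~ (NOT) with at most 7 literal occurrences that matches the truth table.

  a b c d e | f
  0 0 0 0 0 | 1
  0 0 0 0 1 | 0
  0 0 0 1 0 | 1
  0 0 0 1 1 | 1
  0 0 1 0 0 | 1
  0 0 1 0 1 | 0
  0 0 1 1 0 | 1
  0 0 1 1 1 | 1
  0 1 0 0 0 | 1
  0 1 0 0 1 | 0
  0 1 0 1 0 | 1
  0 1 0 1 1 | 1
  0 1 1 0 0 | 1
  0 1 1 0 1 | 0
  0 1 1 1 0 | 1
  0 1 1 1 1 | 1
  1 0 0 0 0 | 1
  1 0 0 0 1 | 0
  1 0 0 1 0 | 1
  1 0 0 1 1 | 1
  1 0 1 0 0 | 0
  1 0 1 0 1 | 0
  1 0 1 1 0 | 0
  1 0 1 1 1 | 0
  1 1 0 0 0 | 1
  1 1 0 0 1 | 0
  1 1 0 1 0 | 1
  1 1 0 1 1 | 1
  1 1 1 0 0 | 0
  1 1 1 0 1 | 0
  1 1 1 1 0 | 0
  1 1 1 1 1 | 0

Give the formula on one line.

  ~c = 11110000111100001111000011110000
  (~c & a) = 00000000000000001111000011110000
  ~a = 11111111111111110000000000000000
  ((~c & a) | ~a) = 11111111111111111111000011110000
  ~e = 10101010101010101010101010101010
  (d | ~e) = 10111011101110111011101110111011
  (((~c & a) | ~a) & (d | ~e)) = 10111011101110111011000010110000

(((~c & a) | ~a) & (d | ~e))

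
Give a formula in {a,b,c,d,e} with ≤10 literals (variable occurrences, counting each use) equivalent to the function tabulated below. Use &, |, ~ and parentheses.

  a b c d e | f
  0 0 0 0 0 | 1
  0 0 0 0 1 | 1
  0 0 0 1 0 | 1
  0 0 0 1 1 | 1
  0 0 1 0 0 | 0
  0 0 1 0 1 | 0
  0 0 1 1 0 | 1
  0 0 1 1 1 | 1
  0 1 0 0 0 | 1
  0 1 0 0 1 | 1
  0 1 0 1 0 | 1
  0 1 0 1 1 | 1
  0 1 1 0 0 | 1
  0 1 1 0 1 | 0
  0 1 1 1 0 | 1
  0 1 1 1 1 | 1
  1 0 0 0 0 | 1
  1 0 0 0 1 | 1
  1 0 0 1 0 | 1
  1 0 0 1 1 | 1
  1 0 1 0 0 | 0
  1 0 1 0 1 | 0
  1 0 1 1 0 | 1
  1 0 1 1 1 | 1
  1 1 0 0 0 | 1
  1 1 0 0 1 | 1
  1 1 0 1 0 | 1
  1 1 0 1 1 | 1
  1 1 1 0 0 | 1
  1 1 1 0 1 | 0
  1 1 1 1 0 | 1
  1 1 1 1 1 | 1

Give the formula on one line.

  ~c = 11110000111100001111000011110000
  (~c | b) = 11110000111111111111000011111111
  ~e = 10101010101010101010101010101010
  ((~c | b) & ~e) = 10100000101010101010000010101010
  (~e & d) = 00100010001000100010001000100010
  ((~e & d) | ~c) = 11110010111100101111001011110010
  (e & ((~e & d) | ~c)) = 01010000010100000101000001010000
  (((~c | b) & ~e) | (e & ((~e & d) | ~c))) = 11110000111110101111000011111010
  ((((~c | b) & ~e) | (e & ((~e & d) | ~c))) | d) = 11110011111110111111001111111011

((((~c | b) & ~e) | (e & ((~e & d) | ~c))) | d)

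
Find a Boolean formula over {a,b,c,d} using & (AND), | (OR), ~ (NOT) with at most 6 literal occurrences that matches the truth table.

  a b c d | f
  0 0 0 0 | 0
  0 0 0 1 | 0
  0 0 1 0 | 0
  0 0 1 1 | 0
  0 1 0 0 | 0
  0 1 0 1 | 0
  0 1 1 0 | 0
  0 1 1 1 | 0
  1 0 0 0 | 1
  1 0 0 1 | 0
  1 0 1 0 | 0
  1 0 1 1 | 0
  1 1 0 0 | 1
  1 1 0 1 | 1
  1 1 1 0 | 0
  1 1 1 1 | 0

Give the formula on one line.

  ~c = 1100110011001100
  ~d = 1010101010101010
  (a & ~d) = 0000000010101010
  (a & b) = 0000000000001111
  ((a & ~d) | (a & b)) = 0000000010101111
  (~c & ((a & ~d) | (a & b))) = 0000000010001100

(~c & ((a & ~d) | (a & b)))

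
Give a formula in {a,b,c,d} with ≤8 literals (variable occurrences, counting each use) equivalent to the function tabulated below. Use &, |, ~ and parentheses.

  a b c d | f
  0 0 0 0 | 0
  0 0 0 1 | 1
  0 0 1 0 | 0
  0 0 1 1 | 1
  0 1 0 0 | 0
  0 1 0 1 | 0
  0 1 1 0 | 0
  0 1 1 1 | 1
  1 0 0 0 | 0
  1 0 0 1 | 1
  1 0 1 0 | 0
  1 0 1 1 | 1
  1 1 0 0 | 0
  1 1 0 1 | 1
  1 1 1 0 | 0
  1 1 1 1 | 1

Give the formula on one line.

((((c & ~a) | ~b) | (a & b)) & d)

  ~a = 1111111100000000
  (c & ~a) = 0011001100000000
  ~b = 1111000011110000
  ((c & ~a) | ~b) = 1111001111110000
  (a & b) = 0000000000001111
  (((c & ~a) | ~b) | (a & b)) = 1111001111111111
  ((((c & ~a) | ~b) | (a & b)) & d) = 0101000101010101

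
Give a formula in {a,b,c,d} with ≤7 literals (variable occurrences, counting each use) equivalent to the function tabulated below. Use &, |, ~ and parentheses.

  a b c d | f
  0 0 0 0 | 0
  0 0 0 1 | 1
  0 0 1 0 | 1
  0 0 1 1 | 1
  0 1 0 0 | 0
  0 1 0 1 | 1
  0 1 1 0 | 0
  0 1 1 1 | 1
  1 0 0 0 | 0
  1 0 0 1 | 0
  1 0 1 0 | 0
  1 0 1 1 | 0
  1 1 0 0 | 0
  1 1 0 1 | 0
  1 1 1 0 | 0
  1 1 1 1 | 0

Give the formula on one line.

((d | (~b & c)) & ~a)

  ~b = 1111000011110000
  (~b & c) = 0011000000110000
  (d | (~b & c)) = 0111010101110101
  ~a = 1111111100000000
  ((d | (~b & c)) & ~a) = 0111010100000000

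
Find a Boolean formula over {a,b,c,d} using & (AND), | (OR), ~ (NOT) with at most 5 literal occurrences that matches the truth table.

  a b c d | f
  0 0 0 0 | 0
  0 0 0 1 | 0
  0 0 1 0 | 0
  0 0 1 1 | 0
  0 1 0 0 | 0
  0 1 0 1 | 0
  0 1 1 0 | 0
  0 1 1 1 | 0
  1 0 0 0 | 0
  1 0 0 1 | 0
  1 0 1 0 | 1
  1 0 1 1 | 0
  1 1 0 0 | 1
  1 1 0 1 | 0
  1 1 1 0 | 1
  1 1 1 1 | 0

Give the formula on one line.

(((b | ~a) | c) & (a & ~d))

  ~a = 1111111100000000
  (b | ~a) = 1111111100001111
  ((b | ~a) | c) = 1111111100111111
  ~d = 1010101010101010
  (a & ~d) = 0000000010101010
  (((b | ~a) | c) & (a & ~d)) = 0000000000101010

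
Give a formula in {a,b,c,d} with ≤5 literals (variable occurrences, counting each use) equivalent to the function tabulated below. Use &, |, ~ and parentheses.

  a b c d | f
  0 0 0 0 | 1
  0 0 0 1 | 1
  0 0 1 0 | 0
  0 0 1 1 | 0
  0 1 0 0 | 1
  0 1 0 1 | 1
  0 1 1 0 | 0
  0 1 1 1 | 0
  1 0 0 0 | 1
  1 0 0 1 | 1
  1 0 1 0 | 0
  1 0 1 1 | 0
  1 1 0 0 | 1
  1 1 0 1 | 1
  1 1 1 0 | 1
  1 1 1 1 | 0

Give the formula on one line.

(~c | ((b & a) & ~d))

  ~c = 1100110011001100
  (b & a) = 0000000000001111
  ~d = 1010101010101010
  ((b & a) & ~d) = 0000000000001010
  (~c | ((b & a) & ~d)) = 1100110011001110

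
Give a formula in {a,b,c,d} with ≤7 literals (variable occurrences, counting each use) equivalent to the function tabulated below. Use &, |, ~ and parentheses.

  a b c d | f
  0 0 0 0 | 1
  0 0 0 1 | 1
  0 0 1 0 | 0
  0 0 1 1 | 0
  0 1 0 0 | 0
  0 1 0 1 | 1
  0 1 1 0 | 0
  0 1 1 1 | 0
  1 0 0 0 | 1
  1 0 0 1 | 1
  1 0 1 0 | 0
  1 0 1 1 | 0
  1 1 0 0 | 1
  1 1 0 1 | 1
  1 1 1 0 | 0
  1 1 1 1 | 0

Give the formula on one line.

((d | (((~d & ~c) & ~b) | a)) & ~c)

  ~d = 1010101010101010
  ~c = 1100110011001100
  (~d & ~c) = 1000100010001000
  ~b = 1111000011110000
  ((~d & ~c) & ~b) = 1000000010000000
  (((~d & ~c) & ~b) | a) = 1000000011111111
  (d | (((~d & ~c) & ~b) | a)) = 1101010111111111
  ((d | (((~d & ~c) & ~b) | a)) & ~c) = 1100010011001100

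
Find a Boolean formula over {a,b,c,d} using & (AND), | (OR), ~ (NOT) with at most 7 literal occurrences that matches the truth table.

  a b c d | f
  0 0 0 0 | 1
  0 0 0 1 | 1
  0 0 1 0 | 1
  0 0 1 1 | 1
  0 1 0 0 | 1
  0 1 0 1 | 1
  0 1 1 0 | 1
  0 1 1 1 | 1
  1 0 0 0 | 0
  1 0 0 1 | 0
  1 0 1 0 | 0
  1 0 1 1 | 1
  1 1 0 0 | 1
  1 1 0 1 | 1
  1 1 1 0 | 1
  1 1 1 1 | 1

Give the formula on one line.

((c & d) | (~a | b))

  (c & d) = 0001000100010001
  ~a = 1111111100000000
  (~a | b) = 1111111100001111
  ((c & d) | (~a | b)) = 1111111100011111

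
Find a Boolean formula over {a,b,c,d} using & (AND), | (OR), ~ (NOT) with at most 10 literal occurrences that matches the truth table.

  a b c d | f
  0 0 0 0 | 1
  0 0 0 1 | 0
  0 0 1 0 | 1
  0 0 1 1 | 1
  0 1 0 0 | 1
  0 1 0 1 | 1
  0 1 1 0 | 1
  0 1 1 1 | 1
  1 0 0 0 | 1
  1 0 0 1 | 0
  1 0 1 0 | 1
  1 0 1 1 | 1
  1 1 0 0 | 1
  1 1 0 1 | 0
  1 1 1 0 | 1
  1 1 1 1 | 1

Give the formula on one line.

  ~d = 1010101010101010
  ~a = 1111111100000000
  (~d | ~a) = 1111111110101010
  (c | (~d | ~a)) = 1111111110111011
  ~c = 1100110011001100
  (~c & b) = 0000110000001100
  (~d | (~c & b)) = 1010111010101110
  (b | (~d | (~c & b))) = 1010111110101111
  ((b | (~d | (~c & b))) | c) = 1011111110111111
  ((c | (~d | ~a)) & ((b | (~d | (~c & b))) | c)) = 1011111110111011

((c | (~d | ~a)) & ((b | (~d | (~c & b))) | c))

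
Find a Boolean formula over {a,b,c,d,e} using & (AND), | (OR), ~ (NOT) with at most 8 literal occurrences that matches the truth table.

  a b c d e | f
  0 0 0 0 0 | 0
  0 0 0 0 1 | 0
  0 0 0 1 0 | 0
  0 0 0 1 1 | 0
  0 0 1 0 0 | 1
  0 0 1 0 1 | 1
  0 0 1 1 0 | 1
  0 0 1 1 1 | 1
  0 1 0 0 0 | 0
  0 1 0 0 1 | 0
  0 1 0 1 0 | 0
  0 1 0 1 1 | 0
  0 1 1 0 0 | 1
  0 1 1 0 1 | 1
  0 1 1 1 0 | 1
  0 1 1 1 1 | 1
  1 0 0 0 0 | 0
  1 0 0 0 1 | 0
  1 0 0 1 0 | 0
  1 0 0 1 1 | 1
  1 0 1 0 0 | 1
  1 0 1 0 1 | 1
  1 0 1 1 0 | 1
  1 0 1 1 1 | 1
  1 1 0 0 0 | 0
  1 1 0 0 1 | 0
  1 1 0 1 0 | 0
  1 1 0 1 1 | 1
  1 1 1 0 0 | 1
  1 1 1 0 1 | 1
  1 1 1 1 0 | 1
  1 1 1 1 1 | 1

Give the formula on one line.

  (c | a) = 00001111000011111111111111111111
  (d | c) = 00111111001111110011111100111111
  (e & (d | c)) = 00010101000101010001010100010101
  (c | (e & (d | c))) = 00011111000111110001111100011111
  ((c | a) & (c | (e & (d | c)))) = 00001111000011110001111100011111

((c | a) & (c | (e & (d | c))))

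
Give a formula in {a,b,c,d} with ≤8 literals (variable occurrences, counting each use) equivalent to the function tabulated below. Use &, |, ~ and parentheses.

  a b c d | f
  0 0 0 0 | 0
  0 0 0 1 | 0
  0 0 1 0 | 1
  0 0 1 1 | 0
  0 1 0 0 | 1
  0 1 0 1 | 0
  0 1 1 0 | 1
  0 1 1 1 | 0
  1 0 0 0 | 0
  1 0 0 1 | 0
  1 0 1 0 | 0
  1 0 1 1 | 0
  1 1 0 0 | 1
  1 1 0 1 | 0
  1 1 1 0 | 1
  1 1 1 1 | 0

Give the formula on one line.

((~d & ((~a & c) | d)) | (~d & b))

  ~d = 1010101010101010
  ~a = 1111111100000000
  (~a & c) = 0011001100000000
  ((~a & c) | d) = 0111011101010101
  (~d & ((~a & c) | d)) = 0010001000000000
  (~d & b) = 0000101000001010
  ((~d & ((~a & c) | d)) | (~d & b)) = 0010101000001010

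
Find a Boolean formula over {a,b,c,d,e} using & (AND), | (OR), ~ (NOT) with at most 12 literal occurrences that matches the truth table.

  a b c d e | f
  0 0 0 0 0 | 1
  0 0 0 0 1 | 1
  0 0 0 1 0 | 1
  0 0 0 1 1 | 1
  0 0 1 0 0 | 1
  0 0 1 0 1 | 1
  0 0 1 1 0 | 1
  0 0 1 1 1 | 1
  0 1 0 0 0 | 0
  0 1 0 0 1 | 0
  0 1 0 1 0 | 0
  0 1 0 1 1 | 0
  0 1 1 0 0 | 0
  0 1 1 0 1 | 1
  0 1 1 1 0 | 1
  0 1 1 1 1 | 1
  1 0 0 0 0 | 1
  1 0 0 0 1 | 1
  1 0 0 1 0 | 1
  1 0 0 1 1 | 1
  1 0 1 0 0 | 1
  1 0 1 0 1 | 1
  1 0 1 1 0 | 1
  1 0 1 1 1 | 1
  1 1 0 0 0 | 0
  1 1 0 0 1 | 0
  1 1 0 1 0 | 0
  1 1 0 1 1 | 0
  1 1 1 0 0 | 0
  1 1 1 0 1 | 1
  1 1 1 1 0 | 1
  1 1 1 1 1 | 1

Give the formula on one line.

  ~b = 11111111000000001111111100000000
  ~a = 11111111111111110000000000000000
  (~a & ~b) = 11111111000000000000000000000000
  (c & (~a & ~b)) = 00001111000000000000000000000000
  ~c = 11110000111100001111000011110000
  (e & b) = 00000000010101010000000001010101
  (d | (e & b)) = 00110011011101110011001101110111
  (~c | (d | (e & b))) = 11110011111101111111001111110111
  ((~c | (d | (e & b))) & c) = 00000011000001110000001100000111
  ((c & (~a & ~b)) | ((~c | (d | (e & b))) & c)) = 00001111000001110000001100000111
  (~b | ((c & (~a & ~b)) | ((~c | (d | (e & b))) & c))) = 11111111000001111111111100000111

(~b | ((c & (~a & ~b)) | ((~c | (d | (e & b))) & c)))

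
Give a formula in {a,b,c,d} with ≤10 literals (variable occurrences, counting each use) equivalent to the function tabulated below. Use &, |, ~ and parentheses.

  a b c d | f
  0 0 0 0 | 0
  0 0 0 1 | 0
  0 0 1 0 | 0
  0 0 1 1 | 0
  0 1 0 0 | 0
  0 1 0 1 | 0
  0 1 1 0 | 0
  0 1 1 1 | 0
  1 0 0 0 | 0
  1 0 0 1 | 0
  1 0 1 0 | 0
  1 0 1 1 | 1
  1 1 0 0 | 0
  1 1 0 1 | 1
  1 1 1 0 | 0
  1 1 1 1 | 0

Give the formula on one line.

  ~d = 1010101010101010
  (c | ~d) = 1011101110111011
  ((c | ~d) | b) = 1011111110111111
  (d & a) = 0000000001010101
  (((c | ~d) | b) & (d & a)) = 0000000000010101
  ~b = 1111000011110000
  ~c = 1100110011001100
  ~a = 1111111100000000
  (~c | ~a) = 1111111111001100
  (~b | (~c | ~a)) = 1111111111111100
  ((~b | (~c | ~a)) & d) = 0101010101010100
  ((((c | ~d) | b) & (d & a)) & ((~b | (~c | ~a)) & d)) = 0000000000010100

((((c | ~d) | b) & (d & a)) & ((~b | (~c | ~a)) & d))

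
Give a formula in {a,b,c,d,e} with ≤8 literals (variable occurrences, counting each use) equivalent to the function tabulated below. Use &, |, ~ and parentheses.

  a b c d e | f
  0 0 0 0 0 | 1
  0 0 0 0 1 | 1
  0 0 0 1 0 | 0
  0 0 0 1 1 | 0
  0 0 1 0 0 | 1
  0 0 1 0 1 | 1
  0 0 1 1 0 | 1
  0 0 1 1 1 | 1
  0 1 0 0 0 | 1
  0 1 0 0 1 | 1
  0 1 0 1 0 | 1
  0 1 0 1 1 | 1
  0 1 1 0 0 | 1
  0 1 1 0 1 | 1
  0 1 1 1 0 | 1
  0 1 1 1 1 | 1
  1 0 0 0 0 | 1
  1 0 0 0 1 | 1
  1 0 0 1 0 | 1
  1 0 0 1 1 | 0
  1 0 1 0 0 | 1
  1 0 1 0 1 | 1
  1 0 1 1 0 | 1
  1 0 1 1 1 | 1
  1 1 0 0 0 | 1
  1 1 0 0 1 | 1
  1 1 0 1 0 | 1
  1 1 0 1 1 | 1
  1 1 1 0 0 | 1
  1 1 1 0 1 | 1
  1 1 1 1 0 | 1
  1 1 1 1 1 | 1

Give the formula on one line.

((~b & ((c & ~b) | ~d)) | ((~c & (~e & a)) | b))

  ~b = 11111111000000001111111100000000
  (c & ~b) = 00001111000000000000111100000000
  ~d = 11001100110011001100110011001100
  ((c & ~b) | ~d) = 11001111110011001100111111001100
  (~b & ((c & ~b) | ~d)) = 11001111000000001100111100000000
  ~c = 11110000111100001111000011110000
  ~e = 10101010101010101010101010101010
  (~e & a) = 00000000000000001010101010101010
  (~c & (~e & a)) = 00000000000000001010000010100000
  ((~c & (~e & a)) | b) = 00000000111111111010000011111111
  ((~b & ((c & ~b) | ~d)) | ((~c & (~e & a)) | b)) = 11001111111111111110111111111111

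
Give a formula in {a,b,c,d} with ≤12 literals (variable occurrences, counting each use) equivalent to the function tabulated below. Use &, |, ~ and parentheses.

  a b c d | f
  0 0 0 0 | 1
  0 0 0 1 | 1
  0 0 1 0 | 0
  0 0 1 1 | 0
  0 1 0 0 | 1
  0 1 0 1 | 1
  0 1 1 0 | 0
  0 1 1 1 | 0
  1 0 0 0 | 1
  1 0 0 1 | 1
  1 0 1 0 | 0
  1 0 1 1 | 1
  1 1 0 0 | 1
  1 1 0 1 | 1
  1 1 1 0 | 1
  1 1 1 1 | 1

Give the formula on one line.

(~c | (((c & (d | b)) | ((a & d) & ~b)) & (a & c)))

  ~c = 1100110011001100
  (d | b) = 0101111101011111
  (c & (d | b)) = 0001001100010011
  (a & d) = 0000000001010101
  ~b = 1111000011110000
  ((a & d) & ~b) = 0000000001010000
  ((c & (d | b)) | ((a & d) & ~b)) = 0001001101010011
  (a & c) = 0000000000110011
  (((c & (d | b)) | ((a & d) & ~b)) & (a & c)) = 0000000000010011
  (~c | (((c & (d | b)) | ((a & d) & ~b)) & (a & c))) = 1100110011011111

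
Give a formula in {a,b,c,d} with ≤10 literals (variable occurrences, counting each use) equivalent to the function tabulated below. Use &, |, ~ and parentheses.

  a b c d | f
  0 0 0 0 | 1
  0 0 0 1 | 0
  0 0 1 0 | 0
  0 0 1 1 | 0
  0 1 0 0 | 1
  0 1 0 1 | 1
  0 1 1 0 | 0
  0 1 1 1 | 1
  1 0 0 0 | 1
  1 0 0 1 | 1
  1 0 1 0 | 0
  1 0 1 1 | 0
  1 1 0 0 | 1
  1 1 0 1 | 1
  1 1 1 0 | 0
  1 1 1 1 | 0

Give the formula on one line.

((b & (~a & d)) | ((~c & a) | (~c & (~d | b))))

  ~a = 1111111100000000
  (~a & d) = 0101010100000000
  (b & (~a & d)) = 0000010100000000
  ~c = 1100110011001100
  (~c & a) = 0000000011001100
  ~d = 1010101010101010
  (~d | b) = 1010111110101111
  (~c & (~d | b)) = 1000110010001100
  ((~c & a) | (~c & (~d | b))) = 1000110011001100
  ((b & (~a & d)) | ((~c & a) | (~c & (~d | b)))) = 1000110111001100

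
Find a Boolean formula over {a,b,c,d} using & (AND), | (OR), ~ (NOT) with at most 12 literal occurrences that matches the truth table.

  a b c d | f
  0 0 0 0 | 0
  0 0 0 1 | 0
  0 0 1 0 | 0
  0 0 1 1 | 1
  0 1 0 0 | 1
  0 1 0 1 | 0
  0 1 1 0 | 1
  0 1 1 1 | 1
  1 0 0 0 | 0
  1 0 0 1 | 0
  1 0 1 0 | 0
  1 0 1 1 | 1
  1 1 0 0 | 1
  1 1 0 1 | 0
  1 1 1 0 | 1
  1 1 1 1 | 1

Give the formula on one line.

  ~c = 1100110011001100
  (~c | d) = 1101110111011101
  ~a = 1111111100000000
  (~a | d) = 1111111101010101
  (c | (~a | d)) = 1111111101110111
  ((~c | d) & (c | (~a | d))) = 1101110101010101
  (c & ((~c | d) & (c | (~a | d)))) = 0001000100010001
  ~d = 1010101010101010
  ~b = 1111000011110000
  (~d | ~b) = 1111101011111010
  (b & (~d | ~b)) = 0000101000001010
  ((c & ((~c | d) & (c | (~a | d)))) | (b & (~d | ~b))) = 0001101100011011

((c & ((~c | d) & (c | (~a | d)))) | (b & (~d | ~b)))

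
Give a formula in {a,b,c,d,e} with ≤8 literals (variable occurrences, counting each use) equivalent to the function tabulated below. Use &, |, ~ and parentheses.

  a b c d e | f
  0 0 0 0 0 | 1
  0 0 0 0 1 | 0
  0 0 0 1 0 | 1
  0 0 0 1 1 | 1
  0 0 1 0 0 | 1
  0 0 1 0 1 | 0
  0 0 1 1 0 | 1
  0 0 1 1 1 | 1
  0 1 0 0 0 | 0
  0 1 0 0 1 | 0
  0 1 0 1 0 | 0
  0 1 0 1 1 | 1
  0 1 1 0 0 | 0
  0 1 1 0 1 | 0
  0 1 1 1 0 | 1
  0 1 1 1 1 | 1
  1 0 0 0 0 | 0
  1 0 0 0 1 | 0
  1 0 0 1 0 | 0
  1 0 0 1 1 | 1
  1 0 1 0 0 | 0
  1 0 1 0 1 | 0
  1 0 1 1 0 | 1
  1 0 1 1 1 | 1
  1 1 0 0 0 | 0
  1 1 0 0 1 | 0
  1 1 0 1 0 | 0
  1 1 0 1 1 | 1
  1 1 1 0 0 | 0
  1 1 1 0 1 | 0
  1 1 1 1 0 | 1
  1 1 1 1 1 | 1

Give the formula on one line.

  (e | c) = 01011111010111110101111101011111
  (d & (e | c)) = 00010011000100110001001100010011
  ~e = 10101010101010101010101010101010
  ~b = 11111111000000001111111100000000
  (~e & ~b) = 10101010000000001010101000000000
  ~a = 11111111111111110000000000000000
  ((~e & ~b) & ~a) = 10101010000000000000000000000000
  ((d & (e | c)) | ((~e & ~b) & ~a)) = 10111011000100110001001100010011

((d & (e | c)) | ((~e & ~b) & ~a))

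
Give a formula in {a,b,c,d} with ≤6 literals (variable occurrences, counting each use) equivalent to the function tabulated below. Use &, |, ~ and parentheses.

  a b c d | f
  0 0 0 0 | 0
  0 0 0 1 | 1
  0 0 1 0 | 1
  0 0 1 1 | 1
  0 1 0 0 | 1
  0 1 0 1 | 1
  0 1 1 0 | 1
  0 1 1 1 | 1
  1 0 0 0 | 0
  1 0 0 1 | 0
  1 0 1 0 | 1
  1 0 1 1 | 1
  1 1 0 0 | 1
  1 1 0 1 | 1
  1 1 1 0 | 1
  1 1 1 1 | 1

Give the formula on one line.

  (c | b) = 0011111100111111
  ~a = 1111111100000000
  (b | ~a) = 1111111100001111
  (d & (b | ~a)) = 0101010100000101
  ~c = 1100110011001100
  ((d & (b | ~a)) & ~c) = 0100010000000100
  ((c | b) | ((d & (b | ~a)) & ~c)) = 0111111100111111

((c | b) | ((d & (b | ~a)) & ~c))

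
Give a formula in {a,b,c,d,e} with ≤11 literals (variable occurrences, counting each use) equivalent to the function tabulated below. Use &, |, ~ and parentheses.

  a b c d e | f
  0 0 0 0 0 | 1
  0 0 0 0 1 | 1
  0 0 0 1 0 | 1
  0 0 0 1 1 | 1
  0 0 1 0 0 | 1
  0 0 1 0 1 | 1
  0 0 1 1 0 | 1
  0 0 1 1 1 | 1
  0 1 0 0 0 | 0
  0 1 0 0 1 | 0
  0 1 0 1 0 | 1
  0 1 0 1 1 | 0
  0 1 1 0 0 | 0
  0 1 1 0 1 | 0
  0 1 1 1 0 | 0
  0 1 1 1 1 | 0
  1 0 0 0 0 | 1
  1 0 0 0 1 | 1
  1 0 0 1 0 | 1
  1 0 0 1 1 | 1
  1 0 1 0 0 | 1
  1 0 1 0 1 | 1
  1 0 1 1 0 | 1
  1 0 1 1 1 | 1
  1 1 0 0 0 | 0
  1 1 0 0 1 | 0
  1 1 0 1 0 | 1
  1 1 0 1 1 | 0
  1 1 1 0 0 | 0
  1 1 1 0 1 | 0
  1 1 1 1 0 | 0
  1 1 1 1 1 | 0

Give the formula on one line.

((((~e | ~b) & ((~c | e) & (c | d))) & b) | ~b)

  ~e = 10101010101010101010101010101010
  ~b = 11111111000000001111111100000000
  (~e | ~b) = 11111111101010101111111110101010
  ~c = 11110000111100001111000011110000
  (~c | e) = 11110101111101011111010111110101
  (c | d) = 00111111001111110011111100111111
  ((~c | e) & (c | d)) = 00110101001101010011010100110101
  ((~e | ~b) & ((~c | e) & (c | d))) = 00110101001000000011010100100000
  (((~e | ~b) & ((~c | e) & (c | d))) & b) = 00000000001000000000000000100000
  ((((~e | ~b) & ((~c | e) & (c | d))) & b) | ~b) = 11111111001000001111111100100000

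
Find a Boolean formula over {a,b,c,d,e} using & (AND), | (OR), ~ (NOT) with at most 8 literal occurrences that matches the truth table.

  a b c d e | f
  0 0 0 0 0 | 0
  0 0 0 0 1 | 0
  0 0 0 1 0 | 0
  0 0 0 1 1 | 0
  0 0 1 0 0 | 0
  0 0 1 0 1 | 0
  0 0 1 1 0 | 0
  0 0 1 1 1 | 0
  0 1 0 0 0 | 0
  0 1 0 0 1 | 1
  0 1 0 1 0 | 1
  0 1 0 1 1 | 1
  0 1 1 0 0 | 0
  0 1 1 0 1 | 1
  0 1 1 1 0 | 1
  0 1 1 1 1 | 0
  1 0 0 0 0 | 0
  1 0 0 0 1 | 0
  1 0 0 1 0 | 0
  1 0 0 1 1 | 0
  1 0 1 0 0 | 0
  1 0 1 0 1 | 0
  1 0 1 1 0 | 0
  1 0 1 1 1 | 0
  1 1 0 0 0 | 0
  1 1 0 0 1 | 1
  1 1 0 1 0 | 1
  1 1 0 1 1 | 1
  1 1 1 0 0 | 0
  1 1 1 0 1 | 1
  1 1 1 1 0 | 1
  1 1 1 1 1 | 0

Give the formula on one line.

((((~e | ~c) | ((c | ~b) & ~d)) & (d | e)) & b)

  ~e = 10101010101010101010101010101010
  ~c = 11110000111100001111000011110000
  (~e | ~c) = 11111010111110101111101011111010
  ~b = 11111111000000001111111100000000
  (c | ~b) = 11111111000011111111111100001111
  ~d = 11001100110011001100110011001100
  ((c | ~b) & ~d) = 11001100000011001100110000001100
  ((~e | ~c) | ((c | ~b) & ~d)) = 11111110111111101111111011111110
  (d | e) = 01110111011101110111011101110111
  (((~e | ~c) | ((c | ~b) & ~d)) & (d | e)) = 01110110011101100111011001110110
  ((((~e | ~c) | ((c | ~b) & ~d)) & (d | e)) & b) = 00000000011101100000000001110110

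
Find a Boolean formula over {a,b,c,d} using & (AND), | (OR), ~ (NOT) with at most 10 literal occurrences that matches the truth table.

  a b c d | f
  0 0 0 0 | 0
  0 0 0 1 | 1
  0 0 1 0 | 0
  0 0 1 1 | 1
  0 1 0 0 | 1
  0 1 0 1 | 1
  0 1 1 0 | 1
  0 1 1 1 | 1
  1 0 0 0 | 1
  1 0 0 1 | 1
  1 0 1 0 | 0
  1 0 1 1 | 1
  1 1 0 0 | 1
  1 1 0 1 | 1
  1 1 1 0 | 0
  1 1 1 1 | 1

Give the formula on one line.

(d | (((b | a) & (~d & ~a)) | (~c & a)))

  (b | a) = 0000111111111111
  ~d = 1010101010101010
  ~a = 1111111100000000
  (~d & ~a) = 1010101000000000
  ((b | a) & (~d & ~a)) = 0000101000000000
  ~c = 1100110011001100
  (~c & a) = 0000000011001100
  (((b | a) & (~d & ~a)) | (~c & a)) = 0000101011001100
  (d | (((b | a) & (~d & ~a)) | (~c & a))) = 0101111111011101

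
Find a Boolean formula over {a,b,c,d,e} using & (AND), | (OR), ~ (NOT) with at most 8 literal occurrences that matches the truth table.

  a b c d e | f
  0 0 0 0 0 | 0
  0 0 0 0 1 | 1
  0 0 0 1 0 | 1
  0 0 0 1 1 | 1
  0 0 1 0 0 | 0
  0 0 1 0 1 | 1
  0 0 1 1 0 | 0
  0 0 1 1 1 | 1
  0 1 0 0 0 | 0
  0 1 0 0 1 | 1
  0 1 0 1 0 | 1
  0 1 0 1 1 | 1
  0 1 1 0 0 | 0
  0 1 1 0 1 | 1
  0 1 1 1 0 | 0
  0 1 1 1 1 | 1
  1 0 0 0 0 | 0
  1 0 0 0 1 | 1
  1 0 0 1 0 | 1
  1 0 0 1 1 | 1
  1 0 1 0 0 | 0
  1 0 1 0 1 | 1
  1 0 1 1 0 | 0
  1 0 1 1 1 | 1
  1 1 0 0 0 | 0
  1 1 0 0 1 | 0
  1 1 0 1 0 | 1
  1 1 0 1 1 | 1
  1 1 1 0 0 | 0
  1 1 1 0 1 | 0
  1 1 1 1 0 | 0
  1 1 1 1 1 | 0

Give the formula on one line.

  ~c = 11110000111100001111000011110000
  (~c & d) = 00110000001100000011000000110000
  ~b = 11111111000000001111111100000000
  ~a = 11111111111111110000000000000000
  (~b | ~a) = 11111111111111111111111100000000
  ((~b | ~a) & e) = 01010101010101010101010100000000
  ((~c & d) | ((~b | ~a) & e)) = 01110101011101010111010100110000

((~c & d) | ((~b | ~a) & e))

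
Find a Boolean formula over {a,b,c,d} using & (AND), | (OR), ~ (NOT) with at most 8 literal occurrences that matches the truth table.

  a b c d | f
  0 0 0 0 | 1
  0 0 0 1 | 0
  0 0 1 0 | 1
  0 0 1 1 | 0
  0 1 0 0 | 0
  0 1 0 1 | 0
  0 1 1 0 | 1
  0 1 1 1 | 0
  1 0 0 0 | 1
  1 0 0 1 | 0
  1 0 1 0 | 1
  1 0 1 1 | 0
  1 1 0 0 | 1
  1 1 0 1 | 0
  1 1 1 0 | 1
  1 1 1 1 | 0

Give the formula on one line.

(~d & ((((~b | a) | c) & ~d) | ~b))

  ~d = 1010101010101010
  ~b = 1111000011110000
  (~b | a) = 1111000011111111
  ((~b | a) | c) = 1111001111111111
  (((~b | a) | c) & ~d) = 1010001010101010
  ((((~b | a) | c) & ~d) | ~b) = 1111001011111010
  (~d & ((((~b | a) | c) & ~d) | ~b)) = 1010001010101010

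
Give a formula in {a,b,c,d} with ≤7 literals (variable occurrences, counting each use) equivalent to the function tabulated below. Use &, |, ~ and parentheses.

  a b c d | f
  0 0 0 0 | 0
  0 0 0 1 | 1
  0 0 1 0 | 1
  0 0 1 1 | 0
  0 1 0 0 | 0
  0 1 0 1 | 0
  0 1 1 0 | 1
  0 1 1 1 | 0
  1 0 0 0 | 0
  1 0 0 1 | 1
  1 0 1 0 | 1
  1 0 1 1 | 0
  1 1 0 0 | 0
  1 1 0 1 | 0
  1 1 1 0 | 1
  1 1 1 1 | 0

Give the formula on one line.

  ~d = 1010101010101010
  (c & ~d) = 0010001000100010
  ~b = 1111000011110000
  (d | c) = 0111011101110111
  (~b & (d | c)) = 0111000001110000
  ~c = 1100110011001100
  ((~b & (d | c)) & ~c) = 0100000001000000
  ((c & ~d) | ((~b & (d | c)) & ~c)) = 0110001001100010

((c & ~d) | ((~b & (d | c)) & ~c))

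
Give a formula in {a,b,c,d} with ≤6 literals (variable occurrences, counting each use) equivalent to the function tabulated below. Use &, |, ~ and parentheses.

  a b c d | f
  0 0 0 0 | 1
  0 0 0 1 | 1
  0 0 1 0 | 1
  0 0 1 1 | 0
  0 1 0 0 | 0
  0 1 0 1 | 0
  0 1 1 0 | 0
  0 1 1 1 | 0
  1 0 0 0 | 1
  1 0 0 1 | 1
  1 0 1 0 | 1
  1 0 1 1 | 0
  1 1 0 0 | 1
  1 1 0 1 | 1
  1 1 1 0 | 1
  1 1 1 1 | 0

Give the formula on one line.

  ~c = 1100110011001100
  ~d = 1010101010101010
  (~c | ~d) = 1110111011101110
  (c & a) = 0000000000110011
  ~b = 1111000011110000
  ((c & a) | ~b) = 1111000011110011
  (((c & a) | ~b) | a) = 1111000011111111
  ((~c | ~d) & (((c & a) | ~b) | a)) = 1110000011101110

((~c | ~d) & (((c & a) | ~b) | a))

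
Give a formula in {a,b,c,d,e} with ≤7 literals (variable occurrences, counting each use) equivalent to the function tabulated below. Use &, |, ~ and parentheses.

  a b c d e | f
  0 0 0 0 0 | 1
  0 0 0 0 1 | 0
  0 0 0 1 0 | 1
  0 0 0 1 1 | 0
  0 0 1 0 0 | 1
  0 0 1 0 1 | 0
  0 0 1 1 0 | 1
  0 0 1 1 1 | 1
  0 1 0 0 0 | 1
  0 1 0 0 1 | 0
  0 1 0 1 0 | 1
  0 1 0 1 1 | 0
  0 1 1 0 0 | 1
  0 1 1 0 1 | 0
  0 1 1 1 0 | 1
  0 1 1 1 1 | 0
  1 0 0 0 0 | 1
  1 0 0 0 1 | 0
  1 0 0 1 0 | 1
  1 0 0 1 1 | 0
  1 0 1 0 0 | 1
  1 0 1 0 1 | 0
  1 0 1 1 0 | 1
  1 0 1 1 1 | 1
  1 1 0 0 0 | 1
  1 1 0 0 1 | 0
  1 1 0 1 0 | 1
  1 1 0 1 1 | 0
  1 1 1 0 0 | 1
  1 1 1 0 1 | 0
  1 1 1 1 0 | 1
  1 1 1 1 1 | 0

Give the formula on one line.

(~e | (~b & (d & c)))

  ~e = 10101010101010101010101010101010
  ~b = 11111111000000001111111100000000
  (d & c) = 00000011000000110000001100000011
  (~b & (d & c)) = 00000011000000000000001100000000
  (~e | (~b & (d & c))) = 10101011101010101010101110101010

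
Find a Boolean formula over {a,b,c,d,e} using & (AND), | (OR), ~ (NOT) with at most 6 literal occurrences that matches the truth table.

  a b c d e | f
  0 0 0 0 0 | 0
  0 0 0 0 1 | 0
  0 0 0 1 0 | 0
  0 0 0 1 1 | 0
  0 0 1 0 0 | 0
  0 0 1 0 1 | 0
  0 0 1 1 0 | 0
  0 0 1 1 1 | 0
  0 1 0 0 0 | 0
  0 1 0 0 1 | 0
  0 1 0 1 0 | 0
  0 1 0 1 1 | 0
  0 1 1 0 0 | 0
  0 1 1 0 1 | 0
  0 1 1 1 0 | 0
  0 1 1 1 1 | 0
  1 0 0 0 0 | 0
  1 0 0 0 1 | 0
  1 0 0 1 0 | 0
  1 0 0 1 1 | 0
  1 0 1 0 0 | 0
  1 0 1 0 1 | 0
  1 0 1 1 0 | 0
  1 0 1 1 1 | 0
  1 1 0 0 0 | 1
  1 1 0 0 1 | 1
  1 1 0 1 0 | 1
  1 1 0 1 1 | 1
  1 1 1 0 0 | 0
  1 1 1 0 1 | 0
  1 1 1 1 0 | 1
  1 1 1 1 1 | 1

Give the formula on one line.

  ~c = 11110000111100001111000011110000
  (d | ~c) = 11110011111100111111001111110011
  (a & (d | ~c)) = 00000000000000001111001111110011
  ((a & (d | ~c)) & b) = 00000000000000000000000011110011

((a & (d | ~c)) & b)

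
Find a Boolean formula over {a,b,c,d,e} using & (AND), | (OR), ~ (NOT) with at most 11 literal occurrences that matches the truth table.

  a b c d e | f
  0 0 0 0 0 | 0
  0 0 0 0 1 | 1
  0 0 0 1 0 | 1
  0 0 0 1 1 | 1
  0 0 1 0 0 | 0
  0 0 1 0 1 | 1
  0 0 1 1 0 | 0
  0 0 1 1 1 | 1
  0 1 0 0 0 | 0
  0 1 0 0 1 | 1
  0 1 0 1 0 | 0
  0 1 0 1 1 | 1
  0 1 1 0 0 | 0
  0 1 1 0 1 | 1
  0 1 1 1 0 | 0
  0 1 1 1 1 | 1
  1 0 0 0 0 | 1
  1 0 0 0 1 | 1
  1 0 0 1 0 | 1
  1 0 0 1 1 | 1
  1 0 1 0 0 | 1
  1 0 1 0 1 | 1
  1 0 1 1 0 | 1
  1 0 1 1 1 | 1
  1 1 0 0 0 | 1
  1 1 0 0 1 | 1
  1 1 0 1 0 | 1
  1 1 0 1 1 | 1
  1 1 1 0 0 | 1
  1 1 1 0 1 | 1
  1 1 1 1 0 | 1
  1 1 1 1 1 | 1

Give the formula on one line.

  (b & e) = 00000000010101010000000001010101
  ((b & e) & c) = 00000000000001010000000000000101
  ~b = 11111111000000001111111100000000
  ~c = 11110000111100001111000011110000
  (~b & ~c) = 11110000000000001111000000000000
  ((~b & ~c) & d) = 00110000000000000011000000000000
  (((b & e) & c) | ((~b & ~c) & d)) = 00110000000001010011000000000101
  ((((b & e) & c) | ((~b & ~c) & d)) | e) = 01110101010101010111010101010101
  (a | ((((b & e) & c) | ((~b & ~c) & d)) | e)) = 01110101010101011111111111111111

(a | ((((b & e) & c) | ((~b & ~c) & d)) | e))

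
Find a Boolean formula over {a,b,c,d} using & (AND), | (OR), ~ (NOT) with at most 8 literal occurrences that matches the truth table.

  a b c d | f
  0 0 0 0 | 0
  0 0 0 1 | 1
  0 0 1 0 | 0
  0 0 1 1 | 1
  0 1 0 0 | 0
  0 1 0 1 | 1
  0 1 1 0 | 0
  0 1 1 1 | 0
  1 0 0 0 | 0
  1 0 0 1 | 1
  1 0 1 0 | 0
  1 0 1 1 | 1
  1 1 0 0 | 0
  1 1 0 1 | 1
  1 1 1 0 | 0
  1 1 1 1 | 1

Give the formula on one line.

  ~c = 1100110011001100
  (~c | d) = 1101110111011101
  ~b = 1111000011110000
  (a | ~b) = 1111000011111111
  (c & (a | ~b)) = 0011000000110011
  ((c & (a | ~b)) | ~c) = 1111110011111111
  ((~c | d) & ((c & (a | ~b)) | ~c)) = 1101110011011101
  (d & ((~c | d) & ((c & (a | ~b)) | ~c))) = 0101010001010101

(d & ((~c | d) & ((c & (a | ~b)) | ~c)))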